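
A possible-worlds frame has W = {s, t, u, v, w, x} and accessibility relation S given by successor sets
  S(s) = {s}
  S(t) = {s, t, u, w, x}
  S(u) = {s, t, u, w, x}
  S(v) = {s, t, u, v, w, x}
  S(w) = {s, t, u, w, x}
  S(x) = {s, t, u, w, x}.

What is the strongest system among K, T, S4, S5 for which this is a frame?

S4

Reflexive (axiom T): yes — every world is S-related to itself.
Transitive (axiom 4): yes — every two-step S-path is closed by a direct edge.
Euclidean (axiom 5): no — t S s and t S u, but not s S u.
So F validates K, T, S4; S5 would additionally require S to be Euclidean. The strongest is S4.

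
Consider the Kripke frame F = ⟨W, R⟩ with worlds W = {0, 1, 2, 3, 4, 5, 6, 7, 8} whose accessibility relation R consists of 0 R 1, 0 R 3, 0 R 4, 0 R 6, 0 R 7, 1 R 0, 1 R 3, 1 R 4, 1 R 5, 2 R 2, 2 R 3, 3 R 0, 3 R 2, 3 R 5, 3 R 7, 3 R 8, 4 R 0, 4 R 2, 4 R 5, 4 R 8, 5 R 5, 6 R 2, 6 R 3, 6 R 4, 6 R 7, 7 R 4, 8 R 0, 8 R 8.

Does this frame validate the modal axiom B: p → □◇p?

No

Axiom B corresponds to the accessibility relation being symmetric.
Symmetric: no — 0 R 6 but not 6 R 0.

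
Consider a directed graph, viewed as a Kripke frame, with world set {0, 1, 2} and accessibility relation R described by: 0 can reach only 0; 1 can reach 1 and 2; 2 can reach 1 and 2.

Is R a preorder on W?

Yes

Reflexive: yes — every world is R-related to itself.
Transitive: yes — every two-step R-path is closed by a direct edge.
So R is a preorder.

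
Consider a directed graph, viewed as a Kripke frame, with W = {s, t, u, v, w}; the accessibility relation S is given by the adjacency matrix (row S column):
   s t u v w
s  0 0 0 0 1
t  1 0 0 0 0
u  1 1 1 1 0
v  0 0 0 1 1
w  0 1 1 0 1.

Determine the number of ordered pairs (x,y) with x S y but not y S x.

8

Enumerating: (s,w), (t,s), (u,s), (u,t), (u,v), (v,w), (w,t), (w,u).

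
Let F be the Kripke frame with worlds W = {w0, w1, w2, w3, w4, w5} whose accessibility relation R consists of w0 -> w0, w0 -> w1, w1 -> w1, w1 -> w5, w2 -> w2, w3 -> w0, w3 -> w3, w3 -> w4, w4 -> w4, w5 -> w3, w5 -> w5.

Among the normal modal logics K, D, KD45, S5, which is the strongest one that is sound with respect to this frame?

D

Serial (axiom D): yes — every world has a successor (e.g. w0 R w0).
Euclidean (axiom 5): no — w3 R w0 and w3 R w4, but not w0 R w4.
Transitive (axiom 4): no — w0 R w1 and w1 R w5, but not w0 R w5.
Reflexive (axiom T): yes — every world is R-related to itself.
So F validates K, D; KD45 would additionally require R to be Euclidean and transitive. The strongest is D.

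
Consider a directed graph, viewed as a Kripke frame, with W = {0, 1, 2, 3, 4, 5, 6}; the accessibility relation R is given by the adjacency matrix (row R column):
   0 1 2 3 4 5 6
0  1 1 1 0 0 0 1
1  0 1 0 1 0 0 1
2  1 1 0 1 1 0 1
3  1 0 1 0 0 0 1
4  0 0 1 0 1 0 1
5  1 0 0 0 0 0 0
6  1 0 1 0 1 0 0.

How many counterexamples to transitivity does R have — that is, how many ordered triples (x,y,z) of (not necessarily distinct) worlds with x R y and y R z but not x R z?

Enumerating: (0,1,3), (0,2,3), (0,2,4), (0,6,4), (1,3,0), (1,3,2), (1,6,0), (1,6,2), (1,6,4), (2,0,2), (2,3,2), (2,4,2), … and 19 more.
Total: 31.

31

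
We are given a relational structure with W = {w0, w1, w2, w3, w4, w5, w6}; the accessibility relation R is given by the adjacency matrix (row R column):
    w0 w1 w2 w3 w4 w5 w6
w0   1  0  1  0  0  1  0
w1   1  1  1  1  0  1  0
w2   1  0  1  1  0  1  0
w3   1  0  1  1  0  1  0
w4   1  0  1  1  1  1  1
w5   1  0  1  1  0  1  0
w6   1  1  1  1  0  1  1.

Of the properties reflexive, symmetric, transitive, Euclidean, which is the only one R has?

Reflexive: yes — every world is R-related to itself.
Symmetric: no — w1 R w0 but not w0 R w1.
Transitive: no — w0 R w2 and w2 R w3, but not w0 R w3.
Euclidean: no — w1 R w0 and w1 R w3, but not w0 R w3.
Only reflexive holds.

reflexive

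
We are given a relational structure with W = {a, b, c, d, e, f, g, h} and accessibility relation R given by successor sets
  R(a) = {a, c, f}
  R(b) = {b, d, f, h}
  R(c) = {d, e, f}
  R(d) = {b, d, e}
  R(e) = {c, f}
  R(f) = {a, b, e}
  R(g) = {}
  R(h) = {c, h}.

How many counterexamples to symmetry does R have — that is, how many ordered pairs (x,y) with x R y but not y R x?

6

Enumerating: (a,c), (b,h), (c,d), (c,f), (d,e), (h,c).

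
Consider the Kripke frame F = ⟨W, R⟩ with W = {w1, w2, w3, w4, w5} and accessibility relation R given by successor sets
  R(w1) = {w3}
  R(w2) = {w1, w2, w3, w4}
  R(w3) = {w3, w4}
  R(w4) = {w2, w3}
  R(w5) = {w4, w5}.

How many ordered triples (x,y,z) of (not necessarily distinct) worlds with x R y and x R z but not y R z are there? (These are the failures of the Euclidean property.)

11

Enumerating: (w2,w1,w1), (w2,w1,w2), (w2,w1,w4), (w2,w3,w1), (w2,w3,w2), (w2,w4,w1), (w2,w4,w4), (w3,w4,w4), (w4,w3,w2), (w5,w4,w4), (w5,w4,w5).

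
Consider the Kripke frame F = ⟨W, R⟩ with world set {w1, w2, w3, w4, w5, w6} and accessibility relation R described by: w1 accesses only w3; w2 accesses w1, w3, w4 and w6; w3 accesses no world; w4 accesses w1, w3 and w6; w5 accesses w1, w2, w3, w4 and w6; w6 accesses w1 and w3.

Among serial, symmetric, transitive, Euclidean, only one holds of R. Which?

transitive

Serial: no — w3 has no R-successor.
Symmetric: no — w1 R w3 but not w3 R w1.
Transitive: yes — every two-step R-path is closed by a direct edge.
Euclidean: no — w2 R w1 and w2 R w4, but not w1 R w4.
Only transitive holds.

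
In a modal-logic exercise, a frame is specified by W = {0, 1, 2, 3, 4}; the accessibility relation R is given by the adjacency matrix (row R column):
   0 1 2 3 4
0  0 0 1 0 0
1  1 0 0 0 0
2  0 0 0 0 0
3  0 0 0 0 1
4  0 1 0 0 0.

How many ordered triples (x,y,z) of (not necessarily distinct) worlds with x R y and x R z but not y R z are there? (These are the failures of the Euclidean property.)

Enumerating: (0,2,2), (1,0,0), (3,4,4), (4,1,1).

4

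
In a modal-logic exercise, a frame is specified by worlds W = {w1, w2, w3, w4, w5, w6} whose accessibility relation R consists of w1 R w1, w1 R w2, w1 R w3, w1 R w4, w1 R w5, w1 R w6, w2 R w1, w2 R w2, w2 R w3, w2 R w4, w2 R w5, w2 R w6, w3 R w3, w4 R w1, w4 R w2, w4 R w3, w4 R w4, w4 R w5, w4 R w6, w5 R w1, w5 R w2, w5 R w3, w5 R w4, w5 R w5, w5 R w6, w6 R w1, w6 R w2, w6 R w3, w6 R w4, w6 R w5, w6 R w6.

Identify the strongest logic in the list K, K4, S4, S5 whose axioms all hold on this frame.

Transitive (axiom 4): yes — every two-step R-path is closed by a direct edge.
Reflexive (axiom T): yes — every world is R-related to itself.
Euclidean (axiom 5): no — w1 R w3 and w1 R w2, but not w3 R w2.
So F validates K, K4, S4; S5 would additionally require R to be Euclidean. The strongest is S4.

S4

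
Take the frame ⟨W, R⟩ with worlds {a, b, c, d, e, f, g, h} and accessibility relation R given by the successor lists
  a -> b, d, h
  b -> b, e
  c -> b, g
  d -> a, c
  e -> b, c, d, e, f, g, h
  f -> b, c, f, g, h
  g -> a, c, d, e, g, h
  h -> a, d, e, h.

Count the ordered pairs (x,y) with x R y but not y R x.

14

Enumerating: (a,b), (c,b), (d,c), (e,c), (e,d), (e,f), (f,b), (f,c), (f,g), (f,h), (g,a), (g,d), (g,h), (h,d).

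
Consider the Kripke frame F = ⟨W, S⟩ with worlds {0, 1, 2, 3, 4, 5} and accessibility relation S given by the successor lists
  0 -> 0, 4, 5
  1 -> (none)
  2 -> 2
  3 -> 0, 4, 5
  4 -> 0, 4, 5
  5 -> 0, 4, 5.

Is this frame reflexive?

Reflexive: no — 1 is not related to itself.

No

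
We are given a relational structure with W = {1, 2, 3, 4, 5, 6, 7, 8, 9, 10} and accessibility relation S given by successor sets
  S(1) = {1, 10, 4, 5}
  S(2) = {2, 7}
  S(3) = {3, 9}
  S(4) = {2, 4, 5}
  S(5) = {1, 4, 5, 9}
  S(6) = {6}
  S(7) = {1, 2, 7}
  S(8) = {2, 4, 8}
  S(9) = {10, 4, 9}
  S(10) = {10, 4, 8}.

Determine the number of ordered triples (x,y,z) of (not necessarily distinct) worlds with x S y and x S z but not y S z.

Enumerating: (1,10,1), (1,10,5), (1,4,1), (1,4,10), (1,5,10), (10,4,10), (10,4,8), (10,8,10), (3,9,3), (4,2,4), (4,2,5), (4,5,2), … and 14 more.
Total: 26.

26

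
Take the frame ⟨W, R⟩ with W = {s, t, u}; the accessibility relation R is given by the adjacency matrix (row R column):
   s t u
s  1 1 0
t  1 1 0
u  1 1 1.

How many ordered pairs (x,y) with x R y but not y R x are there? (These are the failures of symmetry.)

Enumerating: (u,s), (u,t).

2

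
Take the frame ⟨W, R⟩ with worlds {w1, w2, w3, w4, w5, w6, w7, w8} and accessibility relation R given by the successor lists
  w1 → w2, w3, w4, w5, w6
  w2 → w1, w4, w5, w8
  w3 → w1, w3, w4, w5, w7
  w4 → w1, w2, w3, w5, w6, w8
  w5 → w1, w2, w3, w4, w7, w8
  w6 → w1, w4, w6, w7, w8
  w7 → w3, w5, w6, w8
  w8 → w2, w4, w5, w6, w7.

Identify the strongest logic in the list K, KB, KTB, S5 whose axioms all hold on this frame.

KB

Symmetric (axiom B): yes — every pair in R has its reverse in R.
Reflexive (axiom T): no — w1 is not related to itself.
Euclidean (axiom 5): no — w1 R w2 and w1 R w3, but not w2 R w3.
So F validates K, KB; KTB would additionally require R to be reflexive. The strongest is KB.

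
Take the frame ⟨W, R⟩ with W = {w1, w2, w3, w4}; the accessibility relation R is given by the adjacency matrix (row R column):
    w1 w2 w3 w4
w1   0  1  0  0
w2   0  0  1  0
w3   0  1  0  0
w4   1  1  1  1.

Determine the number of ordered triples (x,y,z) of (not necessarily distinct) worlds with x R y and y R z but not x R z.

Enumerating: (w1,w2,w3), (w2,w3,w2), (w3,w2,w3).

3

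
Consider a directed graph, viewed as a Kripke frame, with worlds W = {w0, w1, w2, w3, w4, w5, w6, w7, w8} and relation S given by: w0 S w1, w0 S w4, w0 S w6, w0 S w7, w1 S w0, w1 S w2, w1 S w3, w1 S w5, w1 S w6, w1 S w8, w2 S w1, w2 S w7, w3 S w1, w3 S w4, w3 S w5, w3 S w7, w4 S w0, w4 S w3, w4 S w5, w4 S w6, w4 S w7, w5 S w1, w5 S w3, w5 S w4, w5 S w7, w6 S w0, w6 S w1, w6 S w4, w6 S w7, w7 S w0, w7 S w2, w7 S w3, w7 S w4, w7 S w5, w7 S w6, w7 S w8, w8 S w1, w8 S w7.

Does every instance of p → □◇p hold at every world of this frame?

Axiom B corresponds to the accessibility relation being symmetric.
Symmetric: yes — every pair in S has its reverse in S.

Yes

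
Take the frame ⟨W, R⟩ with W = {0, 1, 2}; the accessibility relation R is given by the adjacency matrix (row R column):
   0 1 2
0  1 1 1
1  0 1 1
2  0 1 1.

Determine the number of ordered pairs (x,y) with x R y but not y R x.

2

Enumerating: (0,1), (0,2).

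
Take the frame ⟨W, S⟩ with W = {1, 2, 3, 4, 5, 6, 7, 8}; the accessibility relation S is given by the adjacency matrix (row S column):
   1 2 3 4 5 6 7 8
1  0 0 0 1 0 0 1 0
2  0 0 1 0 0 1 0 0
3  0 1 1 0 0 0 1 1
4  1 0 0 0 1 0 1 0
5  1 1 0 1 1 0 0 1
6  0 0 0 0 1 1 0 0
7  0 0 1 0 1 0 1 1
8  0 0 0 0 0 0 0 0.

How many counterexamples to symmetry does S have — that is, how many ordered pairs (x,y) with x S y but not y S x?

10

Enumerating: (1,7), (2,6), (3,8), (4,7), (5,1), (5,2), (5,8), (6,5), (7,5), (7,8).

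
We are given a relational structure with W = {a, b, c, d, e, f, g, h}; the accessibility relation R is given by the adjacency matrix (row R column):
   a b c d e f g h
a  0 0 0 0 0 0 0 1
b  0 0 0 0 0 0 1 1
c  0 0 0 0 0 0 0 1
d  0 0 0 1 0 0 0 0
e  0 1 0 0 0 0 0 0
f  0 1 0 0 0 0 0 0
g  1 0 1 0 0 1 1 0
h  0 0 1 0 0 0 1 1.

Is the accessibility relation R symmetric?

No

Symmetric: no — a R h but not h R a.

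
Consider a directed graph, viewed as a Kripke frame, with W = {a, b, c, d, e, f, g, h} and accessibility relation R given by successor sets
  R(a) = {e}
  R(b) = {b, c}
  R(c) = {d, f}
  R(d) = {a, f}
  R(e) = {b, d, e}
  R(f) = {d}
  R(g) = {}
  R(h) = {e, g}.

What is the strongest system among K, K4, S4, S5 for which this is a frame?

Transitive (axiom 4): no — a R e and e R b, but not a R b.
Reflexive (axiom T): no — a is not related to itself.
Euclidean (axiom 5): no — d R a and d R f, but not a R f.
So F validates K; K4 would additionally require R to be transitive. The strongest is K.

K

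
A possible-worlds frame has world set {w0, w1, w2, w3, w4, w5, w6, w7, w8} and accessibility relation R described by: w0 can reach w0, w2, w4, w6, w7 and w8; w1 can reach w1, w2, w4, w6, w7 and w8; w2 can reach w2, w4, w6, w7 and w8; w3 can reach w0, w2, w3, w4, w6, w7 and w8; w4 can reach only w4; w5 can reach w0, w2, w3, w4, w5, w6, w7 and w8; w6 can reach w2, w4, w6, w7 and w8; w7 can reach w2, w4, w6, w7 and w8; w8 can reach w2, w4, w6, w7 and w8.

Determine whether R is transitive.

Transitive: yes — every two-step R-path is closed by a direct edge.

Yes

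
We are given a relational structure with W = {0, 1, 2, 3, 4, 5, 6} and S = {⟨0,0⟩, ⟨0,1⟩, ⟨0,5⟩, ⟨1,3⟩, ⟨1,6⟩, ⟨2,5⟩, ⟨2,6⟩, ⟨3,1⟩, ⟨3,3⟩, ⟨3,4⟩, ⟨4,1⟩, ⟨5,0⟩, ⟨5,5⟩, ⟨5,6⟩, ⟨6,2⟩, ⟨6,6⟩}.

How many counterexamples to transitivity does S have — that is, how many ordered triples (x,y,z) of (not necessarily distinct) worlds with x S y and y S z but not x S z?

Enumerating: (0,1,3), (0,1,6), (0,5,6), (1,3,1), (1,3,4), (1,6,2), (2,5,0), (2,6,2), (3,1,6), (4,1,3), (4,1,6), (5,0,1), (5,6,2), (6,2,5).

14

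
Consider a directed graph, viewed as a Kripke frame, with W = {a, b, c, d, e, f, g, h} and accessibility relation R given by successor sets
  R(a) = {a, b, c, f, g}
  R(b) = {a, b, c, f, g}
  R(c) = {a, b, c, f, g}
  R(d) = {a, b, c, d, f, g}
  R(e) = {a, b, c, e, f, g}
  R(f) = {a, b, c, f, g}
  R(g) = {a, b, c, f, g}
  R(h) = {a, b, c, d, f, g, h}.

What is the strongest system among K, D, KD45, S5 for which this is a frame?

Serial (axiom D): yes — every world has a successor (e.g. a R a).
Euclidean (axiom 5): no — h R a and h R d, but not a R d.
Transitive (axiom 4): yes — every two-step R-path is closed by a direct edge.
Reflexive (axiom T): yes — every world is R-related to itself.
So F validates K, D; KD45 would additionally require R to be Euclidean. The strongest is D.

D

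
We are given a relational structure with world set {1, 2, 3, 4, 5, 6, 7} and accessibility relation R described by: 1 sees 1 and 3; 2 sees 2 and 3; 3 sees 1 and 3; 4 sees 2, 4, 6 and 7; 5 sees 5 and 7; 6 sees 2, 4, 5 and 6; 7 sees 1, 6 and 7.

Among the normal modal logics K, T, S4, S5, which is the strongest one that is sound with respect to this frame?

T

Reflexive (axiom T): yes — every world is R-related to itself.
Transitive (axiom 4): no — 2 R 3 and 3 R 1, but not 2 R 1.
Euclidean (axiom 5): no — 4 R 2 and 4 R 6, but not 2 R 6.
So F validates K, T; S4 would additionally require R to be transitive. The strongest is T.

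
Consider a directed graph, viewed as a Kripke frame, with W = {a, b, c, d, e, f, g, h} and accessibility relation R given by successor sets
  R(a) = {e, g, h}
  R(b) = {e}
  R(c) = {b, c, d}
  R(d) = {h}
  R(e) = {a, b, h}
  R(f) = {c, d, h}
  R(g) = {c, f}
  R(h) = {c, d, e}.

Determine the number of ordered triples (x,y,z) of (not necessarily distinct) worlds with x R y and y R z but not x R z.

Enumerating: (a,e,a), (a,e,b), (a,g,c), (a,g,f), (a,h,c), (a,h,d), (b,e,a), (b,e,b), (b,e,h), (c,b,e), (c,d,h), (d,h,c), … and 19 more.
Total: 31.

31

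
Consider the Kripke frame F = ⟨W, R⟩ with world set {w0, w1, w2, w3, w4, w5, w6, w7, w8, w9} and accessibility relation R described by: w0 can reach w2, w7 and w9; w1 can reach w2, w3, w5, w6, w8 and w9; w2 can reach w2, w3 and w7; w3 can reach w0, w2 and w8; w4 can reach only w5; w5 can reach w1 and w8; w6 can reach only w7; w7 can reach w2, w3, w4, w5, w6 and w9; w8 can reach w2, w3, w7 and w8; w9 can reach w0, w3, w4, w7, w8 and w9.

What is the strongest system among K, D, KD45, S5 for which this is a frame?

D

Serial (axiom D): yes — every world has a successor (e.g. w0 R w2).
Euclidean (axiom 5): no — w0 R w2 and w0 R w9, but not w2 R w9.
Transitive (axiom 4): no — w0 R w2 and w2 R w3, but not w0 R w3.
Reflexive (axiom T): no — w0 is not related to itself.
So F validates K, D; KD45 would additionally require R to be Euclidean and transitive. The strongest is D.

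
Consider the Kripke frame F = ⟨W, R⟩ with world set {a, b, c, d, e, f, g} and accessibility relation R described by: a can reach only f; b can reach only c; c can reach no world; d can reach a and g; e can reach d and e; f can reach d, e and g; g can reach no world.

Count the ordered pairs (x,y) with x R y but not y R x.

8

Enumerating: (a,f), (b,c), (d,a), (d,g), (e,d), (f,d), (f,e), (f,g).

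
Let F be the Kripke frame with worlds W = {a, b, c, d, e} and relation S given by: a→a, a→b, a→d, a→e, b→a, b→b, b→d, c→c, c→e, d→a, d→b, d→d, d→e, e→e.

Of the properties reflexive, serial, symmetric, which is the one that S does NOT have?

symmetric

Reflexive: yes — every world is S-related to itself.
Serial: yes — every world has a successor (e.g. a S a).
Symmetric: no — a S e but not e S a.
Only symmetric fails.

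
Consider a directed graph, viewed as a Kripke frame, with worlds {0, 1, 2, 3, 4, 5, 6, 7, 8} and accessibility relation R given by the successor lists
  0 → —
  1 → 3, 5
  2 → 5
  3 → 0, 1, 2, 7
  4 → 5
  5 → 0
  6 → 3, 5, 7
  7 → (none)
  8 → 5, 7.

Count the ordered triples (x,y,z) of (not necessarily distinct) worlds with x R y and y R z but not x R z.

Enumerating: (1,3,0), (1,3,1), (1,3,2), (1,3,7), (1,5,0), (2,5,0), (3,1,3), (3,1,5), (3,2,5), (4,5,0), (6,3,0), (6,3,1), (6,3,2), (6,5,0), (8,5,0).

15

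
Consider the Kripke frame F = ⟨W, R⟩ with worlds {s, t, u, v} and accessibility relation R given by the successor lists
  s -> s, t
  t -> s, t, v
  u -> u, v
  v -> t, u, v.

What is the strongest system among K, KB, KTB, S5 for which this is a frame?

KTB

Symmetric (axiom B): yes — every pair in R has its reverse in R.
Reflexive (axiom T): yes — every world is R-related to itself.
Euclidean (axiom 5): no — t R s and t R v, but not s R v.
So F validates K, KB, KTB; S5 would additionally require R to be Euclidean. The strongest is KTB.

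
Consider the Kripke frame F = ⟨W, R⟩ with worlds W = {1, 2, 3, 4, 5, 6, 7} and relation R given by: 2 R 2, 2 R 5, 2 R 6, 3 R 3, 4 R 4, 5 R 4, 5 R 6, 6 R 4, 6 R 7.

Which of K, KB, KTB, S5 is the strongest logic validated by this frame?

K

Symmetric (axiom B): no — 2 R 5 but not 5 R 2.
Reflexive (axiom T): no — 1 is not related to itself.
Euclidean (axiom 5): no — 2 R 6 and 2 R 5, but not 6 R 5.
So F validates K; KB would additionally require R to be symmetric. The strongest is K.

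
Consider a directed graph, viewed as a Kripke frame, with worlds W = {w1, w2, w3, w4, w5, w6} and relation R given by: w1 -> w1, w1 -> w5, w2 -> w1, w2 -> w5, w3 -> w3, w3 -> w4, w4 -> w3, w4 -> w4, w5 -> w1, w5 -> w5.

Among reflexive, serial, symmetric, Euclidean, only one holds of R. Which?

Euclidean

Reflexive: no — w2 is not related to itself.
Serial: no — w6 has no R-successor.
Symmetric: no — w2 R w1 but not w1 R w2.
Euclidean: yes — any two successors of a common world are R-related.
Only Euclidean holds.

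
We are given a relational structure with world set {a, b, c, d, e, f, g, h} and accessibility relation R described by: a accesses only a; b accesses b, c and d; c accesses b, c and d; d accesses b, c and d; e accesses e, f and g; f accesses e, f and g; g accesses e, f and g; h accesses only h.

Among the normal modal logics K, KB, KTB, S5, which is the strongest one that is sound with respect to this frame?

S5

Symmetric (axiom B): yes — every pair in R has its reverse in R.
Reflexive (axiom T): yes — every world is R-related to itself.
Euclidean (axiom 5): yes — any two successors of a common world are R-related.
So F validates K, KB, KTB, S5. The strongest is S5.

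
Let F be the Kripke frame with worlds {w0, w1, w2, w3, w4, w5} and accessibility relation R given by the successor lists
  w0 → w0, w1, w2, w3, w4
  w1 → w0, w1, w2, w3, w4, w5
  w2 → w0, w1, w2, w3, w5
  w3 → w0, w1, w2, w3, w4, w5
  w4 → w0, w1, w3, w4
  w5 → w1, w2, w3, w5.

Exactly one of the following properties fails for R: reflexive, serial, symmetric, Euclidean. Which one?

Euclidean

Reflexive: yes — every world is R-related to itself.
Serial: yes — every world has a successor (e.g. w0 R w0).
Symmetric: yes — every pair in R has its reverse in R.
Euclidean: no — w0 R w2 and w0 R w4, but not w2 R w4.
Only Euclidean fails.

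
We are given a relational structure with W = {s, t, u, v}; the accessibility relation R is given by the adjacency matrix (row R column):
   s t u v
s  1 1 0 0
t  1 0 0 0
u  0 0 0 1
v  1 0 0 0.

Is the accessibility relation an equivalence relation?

No

Reflexive: no — t is not related to itself.
Symmetric: no — u R v but not v R u.
Transitive: no — u R v and v R s, but not u R s.
So R is not an equivalence relation.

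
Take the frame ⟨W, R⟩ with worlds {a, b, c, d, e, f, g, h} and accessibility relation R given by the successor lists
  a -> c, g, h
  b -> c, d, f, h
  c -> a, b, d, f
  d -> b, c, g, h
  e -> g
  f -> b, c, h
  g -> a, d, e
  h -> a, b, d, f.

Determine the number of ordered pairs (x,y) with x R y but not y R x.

0

R is symmetric; there are no such tuples.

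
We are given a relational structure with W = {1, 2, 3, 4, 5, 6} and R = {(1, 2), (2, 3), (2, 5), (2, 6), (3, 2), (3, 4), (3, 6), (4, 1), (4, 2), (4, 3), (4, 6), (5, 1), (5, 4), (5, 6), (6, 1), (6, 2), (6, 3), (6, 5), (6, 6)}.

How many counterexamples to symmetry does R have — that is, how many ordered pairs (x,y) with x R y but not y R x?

8

Enumerating: (1,2), (2,5), (4,1), (4,2), (4,6), (5,1), (5,4), (6,1).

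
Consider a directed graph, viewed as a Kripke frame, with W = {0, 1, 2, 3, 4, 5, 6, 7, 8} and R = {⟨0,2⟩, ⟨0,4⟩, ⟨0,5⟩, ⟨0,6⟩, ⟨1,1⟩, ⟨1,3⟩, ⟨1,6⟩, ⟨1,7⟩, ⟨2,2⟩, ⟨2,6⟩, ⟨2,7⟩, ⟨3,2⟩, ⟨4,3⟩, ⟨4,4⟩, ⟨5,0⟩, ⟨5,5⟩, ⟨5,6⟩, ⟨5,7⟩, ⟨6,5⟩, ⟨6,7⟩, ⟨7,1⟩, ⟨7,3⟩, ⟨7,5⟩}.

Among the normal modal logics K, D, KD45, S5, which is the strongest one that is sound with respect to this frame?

Serial (axiom D): no — 8 has no R-successor.
Euclidean (axiom 5): no — 0 R 2 and 0 R 4, but not 2 R 4.
Transitive (axiom 4): no — 0 R 2 and 2 R 7, but not 0 R 7.
Reflexive (axiom T): no — 0 is not related to itself.
So F validates K; D would additionally require R to be serial. The strongest is K.

K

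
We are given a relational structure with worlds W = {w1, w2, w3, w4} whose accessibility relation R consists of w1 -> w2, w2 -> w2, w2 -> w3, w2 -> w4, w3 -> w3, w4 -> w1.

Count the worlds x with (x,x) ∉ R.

2

Enumerating: w1, w4.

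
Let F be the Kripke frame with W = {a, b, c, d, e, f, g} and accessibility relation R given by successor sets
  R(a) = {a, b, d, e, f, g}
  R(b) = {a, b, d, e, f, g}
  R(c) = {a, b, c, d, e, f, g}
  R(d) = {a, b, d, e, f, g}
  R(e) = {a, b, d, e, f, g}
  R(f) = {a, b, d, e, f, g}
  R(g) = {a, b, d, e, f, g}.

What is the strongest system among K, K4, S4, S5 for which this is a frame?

S4

Transitive (axiom 4): yes — every two-step R-path is closed by a direct edge.
Reflexive (axiom T): yes — every world is R-related to itself.
Euclidean (axiom 5): no — c R a and c R c, but not a R c.
So F validates K, K4, S4; S5 would additionally require R to be Euclidean. The strongest is S4.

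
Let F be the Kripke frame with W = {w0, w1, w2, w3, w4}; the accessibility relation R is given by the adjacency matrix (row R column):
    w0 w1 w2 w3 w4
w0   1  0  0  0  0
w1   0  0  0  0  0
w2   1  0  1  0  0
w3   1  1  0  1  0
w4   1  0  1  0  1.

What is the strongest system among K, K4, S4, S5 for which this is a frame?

K4

Transitive (axiom 4): yes — every two-step R-path is closed by a direct edge.
Reflexive (axiom T): no — w1 is not related to itself.
Euclidean (axiom 5): no — w3 R w0 and w3 R w1, but not w0 R w1.
So F validates K, K4; S4 would additionally require R to be reflexive. The strongest is K4.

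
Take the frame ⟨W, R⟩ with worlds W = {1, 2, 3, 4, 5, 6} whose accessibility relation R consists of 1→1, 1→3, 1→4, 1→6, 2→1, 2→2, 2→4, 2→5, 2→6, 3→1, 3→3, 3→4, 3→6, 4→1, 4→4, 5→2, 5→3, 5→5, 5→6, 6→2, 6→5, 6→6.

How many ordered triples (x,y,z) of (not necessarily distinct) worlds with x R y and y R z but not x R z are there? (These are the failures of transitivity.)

15

Enumerating: (1,6,2), (1,6,5), (2,1,3), (2,5,3), (3,6,2), (3,6,5), (4,1,3), (4,1,6), (5,2,1), (5,2,4), (5,3,1), (5,3,4), (6,2,1), (6,2,4), (6,5,3).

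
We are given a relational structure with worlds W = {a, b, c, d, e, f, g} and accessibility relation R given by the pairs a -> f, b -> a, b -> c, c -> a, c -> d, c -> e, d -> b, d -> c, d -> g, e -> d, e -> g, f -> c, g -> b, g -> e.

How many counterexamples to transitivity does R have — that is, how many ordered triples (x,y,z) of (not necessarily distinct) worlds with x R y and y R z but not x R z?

25

Enumerating: (a,f,c), (b,a,f), (b,c,d), (b,c,e), (c,a,f), (c,d,b), (c,d,c), (c,d,g), (c,e,g), (d,b,a), (d,c,a), (d,c,d), … and 13 more.
Total: 25.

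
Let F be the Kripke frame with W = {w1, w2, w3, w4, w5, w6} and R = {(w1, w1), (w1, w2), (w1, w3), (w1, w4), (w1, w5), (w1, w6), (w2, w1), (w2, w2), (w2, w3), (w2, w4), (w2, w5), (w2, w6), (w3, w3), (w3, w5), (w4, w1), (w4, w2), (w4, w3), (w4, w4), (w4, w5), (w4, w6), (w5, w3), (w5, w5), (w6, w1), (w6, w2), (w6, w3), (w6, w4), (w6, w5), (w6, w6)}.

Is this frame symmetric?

Symmetric: no — w1 R w3 but not w3 R w1.

No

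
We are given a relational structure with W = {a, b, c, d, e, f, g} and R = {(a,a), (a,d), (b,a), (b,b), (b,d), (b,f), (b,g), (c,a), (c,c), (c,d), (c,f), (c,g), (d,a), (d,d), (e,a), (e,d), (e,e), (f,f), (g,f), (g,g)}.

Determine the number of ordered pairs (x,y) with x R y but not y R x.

Enumerating: (b,a), (b,d), (b,f), (b,g), (c,a), (c,d), (c,f), (c,g), (e,a), (e,d), (g,f).

11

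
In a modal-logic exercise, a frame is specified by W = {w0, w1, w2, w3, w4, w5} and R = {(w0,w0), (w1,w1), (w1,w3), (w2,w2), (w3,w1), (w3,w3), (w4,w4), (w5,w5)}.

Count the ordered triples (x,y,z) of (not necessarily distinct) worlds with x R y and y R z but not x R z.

0

R is transitive; there are no such tuples.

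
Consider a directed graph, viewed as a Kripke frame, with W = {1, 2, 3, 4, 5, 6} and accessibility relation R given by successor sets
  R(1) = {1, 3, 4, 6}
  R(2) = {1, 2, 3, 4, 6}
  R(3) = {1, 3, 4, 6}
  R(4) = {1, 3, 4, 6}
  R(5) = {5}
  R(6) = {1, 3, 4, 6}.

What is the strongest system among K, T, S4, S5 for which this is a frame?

Reflexive (axiom T): yes — every world is R-related to itself.
Transitive (axiom 4): yes — every two-step R-path is closed by a direct edge.
Euclidean (axiom 5): no — 2 R 1 and 2 R 2, but not 1 R 2.
So F validates K, T, S4; S5 would additionally require R to be Euclidean. The strongest is S4.

S4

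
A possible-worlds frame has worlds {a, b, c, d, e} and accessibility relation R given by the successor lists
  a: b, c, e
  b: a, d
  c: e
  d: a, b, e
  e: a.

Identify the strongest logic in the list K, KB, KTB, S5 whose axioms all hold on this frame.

Symmetric (axiom B): no — a R c but not c R a.
Reflexive (axiom T): no — a is not related to itself.
Euclidean (axiom 5): no — a R b and a R c, but not b R c.
So F validates K; KB would additionally require R to be symmetric. The strongest is K.

K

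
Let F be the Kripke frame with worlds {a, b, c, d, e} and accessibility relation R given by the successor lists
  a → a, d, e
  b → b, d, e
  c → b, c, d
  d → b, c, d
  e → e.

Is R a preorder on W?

No

Reflexive: yes — every world is R-related to itself.
Transitive: no — a R d and d R b, but not a R b.
So R is not a preorder.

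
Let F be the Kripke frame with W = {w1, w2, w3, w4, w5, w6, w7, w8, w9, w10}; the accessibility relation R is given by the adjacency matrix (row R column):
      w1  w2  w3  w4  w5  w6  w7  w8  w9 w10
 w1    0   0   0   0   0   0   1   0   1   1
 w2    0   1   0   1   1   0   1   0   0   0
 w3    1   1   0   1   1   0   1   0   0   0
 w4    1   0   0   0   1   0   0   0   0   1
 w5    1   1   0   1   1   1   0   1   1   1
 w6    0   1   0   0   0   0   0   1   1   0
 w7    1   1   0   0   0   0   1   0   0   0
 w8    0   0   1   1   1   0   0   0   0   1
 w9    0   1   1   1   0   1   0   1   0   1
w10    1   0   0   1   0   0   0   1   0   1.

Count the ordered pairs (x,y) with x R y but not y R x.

21

Enumerating: (w1,w9), (w2,w4), (w3,w1), (w3,w2), (w3,w4), (w3,w5), (w3,w7), (w4,w1), (w5,w1), (w5,w10), (w5,w6), (w5,w9), … and 9 more.
Total: 21.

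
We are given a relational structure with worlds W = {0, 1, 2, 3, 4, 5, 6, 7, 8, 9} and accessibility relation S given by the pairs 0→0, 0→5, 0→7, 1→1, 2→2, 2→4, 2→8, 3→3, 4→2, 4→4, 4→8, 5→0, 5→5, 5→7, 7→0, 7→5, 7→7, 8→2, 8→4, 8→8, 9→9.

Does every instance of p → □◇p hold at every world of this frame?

Yes

The schema B characterises exactly the symmetric frames.
Symmetric: yes — every pair in S has its reverse in S.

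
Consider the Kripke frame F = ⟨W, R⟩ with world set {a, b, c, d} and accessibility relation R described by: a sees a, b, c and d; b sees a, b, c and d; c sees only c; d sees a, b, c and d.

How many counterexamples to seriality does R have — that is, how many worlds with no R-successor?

R is serial; there are no such worlds.

0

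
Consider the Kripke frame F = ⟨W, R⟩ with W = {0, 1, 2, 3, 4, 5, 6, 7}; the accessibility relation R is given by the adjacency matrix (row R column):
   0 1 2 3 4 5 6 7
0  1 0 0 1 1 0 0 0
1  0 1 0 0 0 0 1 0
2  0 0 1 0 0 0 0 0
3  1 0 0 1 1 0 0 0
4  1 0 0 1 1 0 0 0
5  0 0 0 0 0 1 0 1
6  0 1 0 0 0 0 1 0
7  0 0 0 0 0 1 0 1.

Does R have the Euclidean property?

Euclidean: yes — any two successors of a common world are R-related.

Yes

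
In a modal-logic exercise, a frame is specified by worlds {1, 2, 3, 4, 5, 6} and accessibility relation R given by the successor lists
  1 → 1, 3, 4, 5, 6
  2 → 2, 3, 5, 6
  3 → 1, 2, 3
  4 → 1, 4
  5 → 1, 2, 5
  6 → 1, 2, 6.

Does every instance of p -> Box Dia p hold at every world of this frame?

Yes

The schema B characterises exactly the symmetric frames.
Symmetric: yes — every pair in R has its reverse in R.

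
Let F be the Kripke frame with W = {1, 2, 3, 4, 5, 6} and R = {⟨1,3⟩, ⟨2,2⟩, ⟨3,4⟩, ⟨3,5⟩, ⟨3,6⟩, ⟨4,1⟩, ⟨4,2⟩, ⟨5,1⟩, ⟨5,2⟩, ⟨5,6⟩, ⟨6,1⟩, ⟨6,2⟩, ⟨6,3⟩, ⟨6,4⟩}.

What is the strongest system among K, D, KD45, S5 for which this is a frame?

D

Serial (axiom D): yes — every world has a successor (e.g. 1 R 3).
Euclidean (axiom 5): no — 3 R 4 and 3 R 5, but not 4 R 5.
Transitive (axiom 4): no — 1 R 3 and 3 R 4, but not 1 R 4.
Reflexive (axiom T): no — 1 is not related to itself.
So F validates K, D; KD45 would additionally require R to be Euclidean and transitive. The strongest is D.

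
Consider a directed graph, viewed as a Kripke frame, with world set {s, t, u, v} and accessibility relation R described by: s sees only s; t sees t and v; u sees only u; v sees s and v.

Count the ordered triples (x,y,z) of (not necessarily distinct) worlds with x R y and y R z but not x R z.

1

Enumerating: (t,v,s).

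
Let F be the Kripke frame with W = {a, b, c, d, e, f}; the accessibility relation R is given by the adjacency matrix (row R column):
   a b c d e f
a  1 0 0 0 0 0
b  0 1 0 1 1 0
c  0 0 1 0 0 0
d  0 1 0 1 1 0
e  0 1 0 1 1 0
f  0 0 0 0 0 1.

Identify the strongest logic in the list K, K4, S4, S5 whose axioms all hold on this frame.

Transitive (axiom 4): yes — every two-step R-path is closed by a direct edge.
Reflexive (axiom T): yes — every world is R-related to itself.
Euclidean (axiom 5): yes — any two successors of a common world are R-related.
So F validates K, K4, S4, S5. The strongest is S5.

S5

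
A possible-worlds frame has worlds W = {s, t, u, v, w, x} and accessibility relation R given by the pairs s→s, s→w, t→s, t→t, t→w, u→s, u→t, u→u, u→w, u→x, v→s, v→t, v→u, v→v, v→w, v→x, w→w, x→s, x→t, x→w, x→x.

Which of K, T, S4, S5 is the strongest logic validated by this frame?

Reflexive (axiom T): yes — every world is R-related to itself.
Transitive (axiom 4): yes — every two-step R-path is closed by a direct edge.
Euclidean (axiom 5): no — t R w and t R s, but not w R s.
So F validates K, T, S4; S5 would additionally require R to be Euclidean. The strongest is S4.

S4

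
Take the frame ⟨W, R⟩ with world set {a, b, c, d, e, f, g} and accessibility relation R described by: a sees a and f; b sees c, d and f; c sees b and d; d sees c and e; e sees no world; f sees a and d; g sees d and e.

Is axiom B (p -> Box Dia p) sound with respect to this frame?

No

Axiom B corresponds to the accessibility relation being symmetric.
Symmetric: no — b R d but not d R b.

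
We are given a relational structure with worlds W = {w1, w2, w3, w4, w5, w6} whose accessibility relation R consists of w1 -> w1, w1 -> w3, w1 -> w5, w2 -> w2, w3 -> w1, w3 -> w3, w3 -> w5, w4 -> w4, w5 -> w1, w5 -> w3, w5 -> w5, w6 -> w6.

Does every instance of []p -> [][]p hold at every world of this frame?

Yes

The schema 4 characterises exactly the transitive frames.
Transitive: yes — every two-step R-path is closed by a direct edge.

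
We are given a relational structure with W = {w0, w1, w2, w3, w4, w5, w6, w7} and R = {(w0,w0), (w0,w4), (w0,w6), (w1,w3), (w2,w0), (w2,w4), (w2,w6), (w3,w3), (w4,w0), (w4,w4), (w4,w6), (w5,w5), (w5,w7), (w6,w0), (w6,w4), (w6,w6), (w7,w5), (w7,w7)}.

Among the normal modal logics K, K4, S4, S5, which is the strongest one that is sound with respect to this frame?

K4

Transitive (axiom 4): yes — every two-step R-path is closed by a direct edge.
Reflexive (axiom T): no — w1 is not related to itself.
Euclidean (axiom 5): yes — any two successors of a common world are R-related.
So F validates K, K4; S4 would additionally require R to be reflexive. The strongest is K4.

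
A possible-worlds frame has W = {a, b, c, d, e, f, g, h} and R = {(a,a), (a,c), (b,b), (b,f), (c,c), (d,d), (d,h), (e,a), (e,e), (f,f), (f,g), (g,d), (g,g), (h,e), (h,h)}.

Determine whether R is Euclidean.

Euclidean: no — a R c and a R a, but not c R a.

No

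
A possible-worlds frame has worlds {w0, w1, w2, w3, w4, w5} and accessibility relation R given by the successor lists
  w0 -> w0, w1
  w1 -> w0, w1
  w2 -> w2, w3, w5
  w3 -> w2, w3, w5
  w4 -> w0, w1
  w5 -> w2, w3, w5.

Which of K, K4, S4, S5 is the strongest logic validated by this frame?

K4

Transitive (axiom 4): yes — every two-step R-path is closed by a direct edge.
Reflexive (axiom T): no — w4 is not related to itself.
Euclidean (axiom 5): yes — any two successors of a common world are R-related.
So F validates K, K4; S4 would additionally require R to be reflexive. The strongest is K4.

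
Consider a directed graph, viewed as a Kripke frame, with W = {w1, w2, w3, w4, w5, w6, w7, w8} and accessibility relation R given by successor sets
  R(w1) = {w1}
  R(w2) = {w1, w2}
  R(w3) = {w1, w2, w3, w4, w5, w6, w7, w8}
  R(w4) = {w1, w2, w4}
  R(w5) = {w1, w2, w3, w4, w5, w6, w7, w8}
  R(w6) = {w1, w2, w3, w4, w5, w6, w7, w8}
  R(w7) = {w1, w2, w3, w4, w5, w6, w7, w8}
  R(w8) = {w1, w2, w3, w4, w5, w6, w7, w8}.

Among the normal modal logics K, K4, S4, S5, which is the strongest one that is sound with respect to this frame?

Transitive (axiom 4): yes — every two-step R-path is closed by a direct edge.
Reflexive (axiom T): yes — every world is R-related to itself.
Euclidean (axiom 5): no — w3 R w1 and w3 R w2, but not w1 R w2.
So F validates K, K4, S4; S5 would additionally require R to be Euclidean. The strongest is S4.

S4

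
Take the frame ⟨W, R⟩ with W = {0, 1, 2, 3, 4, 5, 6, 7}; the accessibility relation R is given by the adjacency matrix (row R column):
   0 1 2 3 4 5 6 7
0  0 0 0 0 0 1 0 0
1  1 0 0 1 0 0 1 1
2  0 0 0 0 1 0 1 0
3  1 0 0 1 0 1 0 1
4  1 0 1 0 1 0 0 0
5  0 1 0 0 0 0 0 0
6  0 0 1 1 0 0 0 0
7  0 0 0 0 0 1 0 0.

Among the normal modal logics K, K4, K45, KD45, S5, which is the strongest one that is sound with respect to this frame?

K

Transitive (axiom 4): no — 0 R 5 and 5 R 1, but not 0 R 1.
Euclidean (axiom 5): no — 1 R 0 and 1 R 3, but not 0 R 3.
Serial (axiom D): yes — every world has a successor (e.g. 0 R 5).
Reflexive (axiom T): no — 0 is not related to itself.
So F validates K; K4 would additionally require R to be transitive. The strongest is K.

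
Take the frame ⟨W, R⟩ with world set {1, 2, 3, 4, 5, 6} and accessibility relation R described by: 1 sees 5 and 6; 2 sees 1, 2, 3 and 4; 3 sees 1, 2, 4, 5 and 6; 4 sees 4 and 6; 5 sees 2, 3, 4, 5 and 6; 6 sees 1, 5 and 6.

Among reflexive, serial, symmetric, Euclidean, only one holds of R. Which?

Reflexive: no — 1 is not related to itself.
Serial: yes — every world has a successor (e.g. 1 R 5).
Symmetric: no — 1 R 5 but not 5 R 1.
Euclidean: no — 2 R 1 and 2 R 3, but not 1 R 3.
Only serial holds.

serial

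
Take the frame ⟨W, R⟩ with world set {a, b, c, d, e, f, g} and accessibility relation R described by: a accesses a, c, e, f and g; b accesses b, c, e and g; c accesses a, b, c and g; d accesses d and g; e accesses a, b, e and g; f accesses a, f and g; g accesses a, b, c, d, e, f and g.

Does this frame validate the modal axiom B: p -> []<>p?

Yes

The schema B characterises exactly the symmetric frames.
Symmetric: yes — every pair in R has its reverse in R.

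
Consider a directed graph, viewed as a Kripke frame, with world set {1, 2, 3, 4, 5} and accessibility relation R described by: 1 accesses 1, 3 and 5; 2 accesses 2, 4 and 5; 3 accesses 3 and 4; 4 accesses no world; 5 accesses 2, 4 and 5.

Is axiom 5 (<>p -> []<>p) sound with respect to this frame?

The schema 5 characterises exactly the Euclidean frames.
Euclidean: no — 1 R 3 and 1 R 5, but not 3 R 5.

No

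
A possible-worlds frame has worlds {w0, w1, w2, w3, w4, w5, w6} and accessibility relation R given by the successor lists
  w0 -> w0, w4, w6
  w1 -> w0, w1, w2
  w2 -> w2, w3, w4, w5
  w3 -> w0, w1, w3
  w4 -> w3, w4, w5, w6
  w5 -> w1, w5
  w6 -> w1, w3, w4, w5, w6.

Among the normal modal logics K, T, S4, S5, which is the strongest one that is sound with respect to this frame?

T

Reflexive (axiom T): yes — every world is R-related to itself.
Transitive (axiom 4): no — w0 R w4 and w4 R w3, but not w0 R w3.
Euclidean (axiom 5): no — w1 R w0 and w1 R w2, but not w0 R w2.
So F validates K, T; S4 would additionally require R to be transitive. The strongest is T.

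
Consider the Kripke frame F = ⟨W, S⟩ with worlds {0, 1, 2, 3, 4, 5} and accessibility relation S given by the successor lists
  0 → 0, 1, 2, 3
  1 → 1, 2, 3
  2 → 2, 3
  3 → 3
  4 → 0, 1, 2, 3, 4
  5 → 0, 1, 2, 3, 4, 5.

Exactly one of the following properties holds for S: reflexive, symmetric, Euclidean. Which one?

Reflexive: yes — every world is S-related to itself.
Symmetric: no — 0 S 1 but not 1 S 0.
Euclidean: no — 0 S 2 and 0 S 1, but not 2 S 1.
Only reflexive holds.

reflexive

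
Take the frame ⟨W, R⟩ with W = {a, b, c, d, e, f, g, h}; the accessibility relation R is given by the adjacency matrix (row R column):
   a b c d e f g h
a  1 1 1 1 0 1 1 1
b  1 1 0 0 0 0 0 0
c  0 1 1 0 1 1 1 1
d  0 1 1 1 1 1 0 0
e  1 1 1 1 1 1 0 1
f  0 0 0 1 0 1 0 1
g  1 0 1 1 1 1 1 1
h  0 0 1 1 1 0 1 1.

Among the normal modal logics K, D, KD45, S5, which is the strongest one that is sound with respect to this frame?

D

Serial (axiom D): yes — every world has a successor (e.g. a R a).
Euclidean (axiom 5): no — a R b and a R c, but not b R c.
Transitive (axiom 4): no — a R c and c R e, but not a R e.
Reflexive (axiom T): yes — every world is R-related to itself.
So F validates K, D; KD45 would additionally require R to be Euclidean and transitive. The strongest is D.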